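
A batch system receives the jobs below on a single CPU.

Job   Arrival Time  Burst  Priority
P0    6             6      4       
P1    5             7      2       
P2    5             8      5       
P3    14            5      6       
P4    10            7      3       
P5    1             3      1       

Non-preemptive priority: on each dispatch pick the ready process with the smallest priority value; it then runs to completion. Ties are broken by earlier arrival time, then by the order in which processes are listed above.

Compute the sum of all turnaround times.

90

Gantt: | idle 0-1 | P5 1-4 | idle 4-5 | P1 5-12 | P4 12-19 | P0 19-25 | P2 25-33 | P3 33-38 |
Completion: P0=25  P1=12  P2=33  P3=38  P4=19  P5=4
Turnaround (C−A): P0=19  P1=7  P2=28  P3=24  P4=9  P5=3
Turnaround = completion − arrival: P0=19, P1=7, P2=28, P3=24, P4=9, P5=3
Total turnaround = 19 + 7 + 28 + 24 + 9 + 3 = 90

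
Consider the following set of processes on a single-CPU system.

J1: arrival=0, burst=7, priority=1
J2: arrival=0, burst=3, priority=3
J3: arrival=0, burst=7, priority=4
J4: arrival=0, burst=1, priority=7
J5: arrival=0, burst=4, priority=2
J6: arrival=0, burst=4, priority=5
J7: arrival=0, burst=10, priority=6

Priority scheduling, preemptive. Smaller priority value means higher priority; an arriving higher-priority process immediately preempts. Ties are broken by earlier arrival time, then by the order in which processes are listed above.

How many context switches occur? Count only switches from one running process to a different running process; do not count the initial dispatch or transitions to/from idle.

6

Timeline: | J1 0-7 | J5 7-11 | J2 11-14 | J3 14-21 | J6 21-25 | J7 25-35 | J4 35-36 |
Completion: J1=7  J2=14  J3=21  J4=36  J5=11  J6=25  J7=35
Turnaround (C−A): J1=7  J2=14  J3=21  J4=36  J5=11  J6=25  J7=35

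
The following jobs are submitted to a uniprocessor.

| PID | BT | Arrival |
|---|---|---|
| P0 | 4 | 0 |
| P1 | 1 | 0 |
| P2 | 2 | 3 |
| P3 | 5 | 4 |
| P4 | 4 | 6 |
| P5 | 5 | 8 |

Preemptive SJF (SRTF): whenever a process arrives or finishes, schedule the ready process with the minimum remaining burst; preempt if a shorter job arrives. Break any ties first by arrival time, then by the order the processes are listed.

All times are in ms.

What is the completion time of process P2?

Schedule: | P1 0-1 | P0 1-5 | P2 5-7 | P4 7-11 | P3 11-16 | P5 16-21 |
Completion: P0=5  P1=1  P2=7  P3=16  P4=11  P5=21
Turnaround (C−A): P0=5  P1=1  P2=4  P3=12  P4=5  P5=13

7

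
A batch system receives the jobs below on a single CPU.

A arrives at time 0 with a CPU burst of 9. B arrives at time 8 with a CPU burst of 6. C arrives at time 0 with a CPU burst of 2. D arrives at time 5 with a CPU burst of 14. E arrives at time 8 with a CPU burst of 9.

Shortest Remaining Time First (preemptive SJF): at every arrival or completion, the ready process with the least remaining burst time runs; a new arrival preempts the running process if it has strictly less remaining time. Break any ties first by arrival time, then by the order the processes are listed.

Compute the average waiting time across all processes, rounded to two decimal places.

7.00

Schedule: | C 0-2 | A 2-11 | B 11-17 | E 17-26 | D 26-40 |
Completion: A=11  B=17  C=2  D=40  E=26
Turnaround (C−A): A=11  B=9  C=2  D=35  E=18
Waiting times: A=2, B=3, C=0, D=21, E=9
Average waiting = (2+3+0+21+9) / 5 = 35/5 = 7.00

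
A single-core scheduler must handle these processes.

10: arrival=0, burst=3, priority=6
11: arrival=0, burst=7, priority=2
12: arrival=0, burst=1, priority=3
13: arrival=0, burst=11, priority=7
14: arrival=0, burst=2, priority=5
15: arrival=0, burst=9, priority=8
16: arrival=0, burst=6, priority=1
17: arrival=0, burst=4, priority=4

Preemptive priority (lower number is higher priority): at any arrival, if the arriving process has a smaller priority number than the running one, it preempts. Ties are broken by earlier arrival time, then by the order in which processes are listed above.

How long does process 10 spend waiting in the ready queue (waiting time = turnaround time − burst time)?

20

Schedule: | 16 0-6 | 11 6-13 | 12 13-14 | 17 14-18 | 14 18-20 | 10 20-23 | 13 23-34 | 15 34-43 |
Completion: 10=23  11=13  12=14  13=34  14=20  15=43  16=6  17=18
Turnaround (C−A): 10=23  11=13  12=14  13=34  14=20  15=43  16=6  17=18
Waiting(10) = turnaround − burst = 23 − 3 = 20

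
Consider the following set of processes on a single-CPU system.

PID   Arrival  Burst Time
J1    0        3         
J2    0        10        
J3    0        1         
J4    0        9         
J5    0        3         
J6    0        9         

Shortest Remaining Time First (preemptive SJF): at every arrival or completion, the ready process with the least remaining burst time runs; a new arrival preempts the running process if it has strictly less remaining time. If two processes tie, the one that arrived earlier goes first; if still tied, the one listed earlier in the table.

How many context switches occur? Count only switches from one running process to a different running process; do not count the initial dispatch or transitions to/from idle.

Timeline: | J3 0-1 | J1 1-4 | J5 4-7 | J4 7-16 | J6 16-25 | J2 25-35 |
Completion: J1=4  J2=35  J3=1  J4=16  J5=7  J6=25

5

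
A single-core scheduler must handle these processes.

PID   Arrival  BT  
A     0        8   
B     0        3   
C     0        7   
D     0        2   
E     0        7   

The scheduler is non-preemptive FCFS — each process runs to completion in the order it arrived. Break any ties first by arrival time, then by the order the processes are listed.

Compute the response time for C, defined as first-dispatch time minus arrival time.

11

Schedule: | A 0-8 | B 8-11 | C 11-18 | D 18-20 | E 20-27 |
Completion: A=8  B=11  C=18  D=20  E=27
Turnaround (C−A): A=8  B=11  C=18  D=20  E=27
Response(C) = first start − arrival = 11 − 0 = 11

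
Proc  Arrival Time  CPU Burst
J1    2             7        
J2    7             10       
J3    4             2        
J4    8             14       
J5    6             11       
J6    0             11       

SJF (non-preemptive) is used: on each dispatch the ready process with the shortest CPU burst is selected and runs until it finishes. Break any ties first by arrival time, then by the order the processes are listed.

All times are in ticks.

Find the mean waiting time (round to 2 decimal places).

Timeline: | J6 0-11 | J3 11-13 | J1 13-20 | J2 20-30 | J5 30-41 | J4 41-55 |
Completion: J1=20  J2=30  J3=13  J4=55  J5=41  J6=11
Waiting times: J1=11, J2=13, J3=7, J4=33, J5=24, J6=0
Average waiting = (11+13+7+33+24+0) / 6 = 88/6 = 14.67

14.67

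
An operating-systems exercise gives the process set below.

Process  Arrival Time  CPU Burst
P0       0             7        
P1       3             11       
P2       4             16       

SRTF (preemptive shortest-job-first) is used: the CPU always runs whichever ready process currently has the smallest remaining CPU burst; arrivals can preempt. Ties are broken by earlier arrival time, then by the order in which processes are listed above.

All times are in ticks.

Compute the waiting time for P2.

Timeline: | P0 0-7 | P1 7-18 | P2 18-34 |
Completion: P0=7  P1=18  P2=34
Waiting(P2) = turnaround − burst = 30 − 16 = 14

14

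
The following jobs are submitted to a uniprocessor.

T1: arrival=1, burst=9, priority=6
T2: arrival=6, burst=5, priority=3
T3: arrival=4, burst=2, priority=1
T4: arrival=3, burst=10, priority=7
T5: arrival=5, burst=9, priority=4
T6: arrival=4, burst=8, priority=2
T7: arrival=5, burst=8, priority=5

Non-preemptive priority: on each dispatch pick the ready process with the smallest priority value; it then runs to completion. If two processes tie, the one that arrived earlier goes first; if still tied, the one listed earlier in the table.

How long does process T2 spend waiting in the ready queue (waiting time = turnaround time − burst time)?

14

Gantt: | idle 0-1 | T1 1-10 | T3 10-12 | T6 12-20 | T2 20-25 | T5 25-34 | T7 34-42 | T4 42-52 |
Completion: T1=10  T2=25  T3=12  T4=52  T5=34  T6=20  T7=42
Turnaround (C−A): T1=9  T2=19  T3=8  T4=49  T5=29  T6=16  T7=37
Waiting(T2) = turnaround − burst = 19 − 5 = 14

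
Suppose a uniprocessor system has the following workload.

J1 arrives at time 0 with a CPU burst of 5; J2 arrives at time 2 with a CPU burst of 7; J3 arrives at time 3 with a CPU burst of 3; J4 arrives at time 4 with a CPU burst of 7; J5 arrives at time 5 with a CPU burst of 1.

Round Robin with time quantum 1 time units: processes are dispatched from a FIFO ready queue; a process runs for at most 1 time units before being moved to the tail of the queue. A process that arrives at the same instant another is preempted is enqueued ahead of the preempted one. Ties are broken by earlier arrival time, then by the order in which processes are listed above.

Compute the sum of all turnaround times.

Gantt: | J1 0-2 | J2 2-3 | J1 3-4 | J3 4-5 | J2 5-6 | J4 6-7 | J1 7-8 | J5 8-9 | J3 9-10 | J2 10-11 | J4 11-12 | J1 12-13 | J3 13-14 | J2 14-15 | J4 15-16 | J2 16-17 | J4 17-18 | J2 18-19 | J4 19-20 | J2 20-21 | J4 21-23 |
Completion: J1=13  J2=21  J3=14  J4=23  J5=9
Turnaround (C−A): J1=13  J2=19  J3=11  J4=19  J5=4
Turnaround = completion − arrival: J1=13, J2=19, J3=11, J4=19, J5=4
Total turnaround = 13 + 19 + 11 + 19 + 4 = 66

66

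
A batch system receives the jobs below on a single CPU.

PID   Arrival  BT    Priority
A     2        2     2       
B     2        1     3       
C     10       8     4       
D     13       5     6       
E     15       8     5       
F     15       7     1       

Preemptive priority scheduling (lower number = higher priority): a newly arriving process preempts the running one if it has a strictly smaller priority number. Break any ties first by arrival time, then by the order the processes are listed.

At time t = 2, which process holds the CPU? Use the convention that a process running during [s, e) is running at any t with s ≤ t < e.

Gantt: | idle 0-2 | A 2-4 | B 4-5 | idle 5-10 | C 10-15 | F 15-22 | C 22-25 | E 25-33 | D 33-38 |
Completion: A=4  B=5  C=25  D=38  E=33  F=22

A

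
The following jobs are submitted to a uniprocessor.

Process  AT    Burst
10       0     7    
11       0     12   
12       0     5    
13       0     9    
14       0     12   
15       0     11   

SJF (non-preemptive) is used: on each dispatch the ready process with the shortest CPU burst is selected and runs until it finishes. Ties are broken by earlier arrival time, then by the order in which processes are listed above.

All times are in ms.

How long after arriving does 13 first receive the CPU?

12

Schedule: | 12 0-5 | 10 5-12 | 13 12-21 | 15 21-32 | 11 32-44 | 14 44-56 |
Completion: 10=12  11=44  12=5  13=21  14=56  15=32
Turnaround (C−A): 10=12  11=44  12=5  13=21  14=56  15=32
Response(13) = first start − arrival = 12 − 0 = 12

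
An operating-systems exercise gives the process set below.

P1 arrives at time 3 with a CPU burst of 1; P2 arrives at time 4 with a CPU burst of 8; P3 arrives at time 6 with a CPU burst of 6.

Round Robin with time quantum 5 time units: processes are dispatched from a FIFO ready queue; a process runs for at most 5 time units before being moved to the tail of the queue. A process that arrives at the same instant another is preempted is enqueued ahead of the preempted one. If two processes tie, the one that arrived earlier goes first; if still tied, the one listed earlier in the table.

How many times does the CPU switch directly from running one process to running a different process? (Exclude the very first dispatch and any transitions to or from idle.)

4

Schedule: | idle 0-3 | P1 3-4 | P2 4-9 | P3 9-14 | P2 14-17 | P3 17-18 |
Completion: P1=4  P2=17  P3=18
Turnaround (C−A): P1=1  P2=13  P3=12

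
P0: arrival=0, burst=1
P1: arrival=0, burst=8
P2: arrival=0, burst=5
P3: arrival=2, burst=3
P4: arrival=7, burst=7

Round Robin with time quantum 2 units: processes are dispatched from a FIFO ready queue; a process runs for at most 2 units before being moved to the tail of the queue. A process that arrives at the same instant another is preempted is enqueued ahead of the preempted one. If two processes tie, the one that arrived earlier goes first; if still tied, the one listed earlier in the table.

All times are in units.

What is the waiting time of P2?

12

Timeline: | P0 0-1 | P1 1-3 | P2 3-5 | P3 5-7 | P1 7-9 | P2 9-11 | P4 11-13 | P3 13-14 | P1 14-16 | P2 16-17 | P4 17-19 | P1 19-21 | P4 21-24 |
Completion: P0=1  P1=21  P2=17  P3=14  P4=24
Turnaround (C−A): P0=1  P1=21  P2=17  P3=12  P4=17
Waiting(P2) = turnaround − burst = 17 − 5 = 12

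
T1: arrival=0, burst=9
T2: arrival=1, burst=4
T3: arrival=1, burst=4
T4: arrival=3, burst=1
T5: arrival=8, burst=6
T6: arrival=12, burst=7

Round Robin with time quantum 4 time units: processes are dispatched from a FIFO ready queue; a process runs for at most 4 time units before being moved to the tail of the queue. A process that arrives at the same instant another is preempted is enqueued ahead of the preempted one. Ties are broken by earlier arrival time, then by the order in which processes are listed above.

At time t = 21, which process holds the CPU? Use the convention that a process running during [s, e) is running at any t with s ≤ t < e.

T6

Gantt: | T1 0-4 | T2 4-8 | T3 8-12 | T4 12-13 | T1 13-17 | T5 17-21 | T6 21-25 | T1 25-26 | T5 26-28 | T6 28-31 |
Completion: T1=26  T2=8  T3=12  T4=13  T5=28  T6=31
Turnaround (C−A): T1=26  T2=7  T3=11  T4=10  T5=20  T6=19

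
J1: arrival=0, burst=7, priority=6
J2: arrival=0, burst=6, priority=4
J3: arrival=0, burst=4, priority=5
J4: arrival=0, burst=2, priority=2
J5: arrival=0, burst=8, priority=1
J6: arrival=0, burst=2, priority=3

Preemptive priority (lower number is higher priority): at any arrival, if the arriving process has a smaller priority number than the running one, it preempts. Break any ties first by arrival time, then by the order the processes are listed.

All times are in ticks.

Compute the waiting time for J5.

0

Schedule: | J5 0-8 | J4 8-10 | J6 10-12 | J2 12-18 | J3 18-22 | J1 22-29 |
Completion: J1=29  J2=18  J3=22  J4=10  J5=8  J6=12
Turnaround (C−A): J1=29  J2=18  J3=22  J4=10  J5=8  J6=12
Waiting(J5) = turnaround − burst = 8 − 8 = 0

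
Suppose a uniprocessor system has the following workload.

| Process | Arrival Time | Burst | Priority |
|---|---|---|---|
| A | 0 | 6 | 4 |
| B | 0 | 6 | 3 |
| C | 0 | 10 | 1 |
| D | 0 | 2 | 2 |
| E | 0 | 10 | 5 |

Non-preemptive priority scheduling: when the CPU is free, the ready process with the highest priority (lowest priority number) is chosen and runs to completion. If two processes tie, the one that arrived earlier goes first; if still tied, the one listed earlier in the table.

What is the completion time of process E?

34

Gantt: | C 0-10 | D 10-12 | B 12-18 | A 18-24 | E 24-34 |
Completion: A=24  B=18  C=10  D=12  E=34
Turnaround (C−A): A=24  B=18  C=10  D=12  E=34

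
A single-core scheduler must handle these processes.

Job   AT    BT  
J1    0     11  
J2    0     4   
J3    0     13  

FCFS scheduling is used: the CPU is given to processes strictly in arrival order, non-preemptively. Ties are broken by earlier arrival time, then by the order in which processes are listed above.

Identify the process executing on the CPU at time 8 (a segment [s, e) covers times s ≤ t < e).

Timeline: | J1 0-11 | J2 11-15 | J3 15-28 |
Completion: J1=11  J2=15  J3=28
Turnaround (C−A): J1=11  J2=15  J3=28

J1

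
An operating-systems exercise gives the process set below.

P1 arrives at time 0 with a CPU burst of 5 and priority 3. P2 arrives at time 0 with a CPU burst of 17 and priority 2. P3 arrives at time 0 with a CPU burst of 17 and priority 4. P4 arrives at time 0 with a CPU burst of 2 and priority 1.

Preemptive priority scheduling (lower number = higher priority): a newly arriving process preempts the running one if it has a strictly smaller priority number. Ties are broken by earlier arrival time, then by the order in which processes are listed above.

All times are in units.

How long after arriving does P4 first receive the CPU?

0

Timeline: | P4 0-2 | P2 2-19 | P1 19-24 | P3 24-41 |
Completion: P1=24  P2=19  P3=41  P4=2
Response(P4) = first start − arrival = 0 − 0 = 0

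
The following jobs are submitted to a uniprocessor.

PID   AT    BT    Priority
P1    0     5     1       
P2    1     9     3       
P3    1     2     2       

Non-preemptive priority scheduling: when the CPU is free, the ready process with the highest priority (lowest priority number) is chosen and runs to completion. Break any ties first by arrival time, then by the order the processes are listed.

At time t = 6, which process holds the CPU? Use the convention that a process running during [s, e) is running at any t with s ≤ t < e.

Schedule: | P1 0-5 | P3 5-7 | P2 7-16 |
Completion: P1=5  P2=16  P3=7
Turnaround (C−A): P1=5  P2=15  P3=6

P3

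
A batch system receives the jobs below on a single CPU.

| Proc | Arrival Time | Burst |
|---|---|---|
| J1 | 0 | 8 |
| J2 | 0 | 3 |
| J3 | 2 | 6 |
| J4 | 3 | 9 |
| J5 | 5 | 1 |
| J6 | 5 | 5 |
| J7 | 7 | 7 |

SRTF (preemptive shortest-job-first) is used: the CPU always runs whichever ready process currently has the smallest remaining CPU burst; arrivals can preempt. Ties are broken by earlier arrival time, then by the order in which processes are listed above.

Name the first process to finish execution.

J2

Timeline: | J2 0-3 | J3 3-5 | J5 5-6 | J3 6-10 | J6 10-15 | J7 15-22 | J1 22-30 | J4 30-39 |
Completion: J1=30  J2=3  J3=10  J4=39  J5=6  J6=15  J7=22
Turnaround (C−A): J1=30  J2=3  J3=8  J4=36  J5=1  J6=10  J7=15
Finish order: J2 → J5 → J3 → J6 → J7 → J1 → J4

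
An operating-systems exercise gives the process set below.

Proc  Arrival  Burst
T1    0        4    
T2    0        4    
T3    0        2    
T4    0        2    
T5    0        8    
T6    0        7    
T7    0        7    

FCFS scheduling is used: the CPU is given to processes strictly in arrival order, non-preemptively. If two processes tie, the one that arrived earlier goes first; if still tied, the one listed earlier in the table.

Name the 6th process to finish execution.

Timeline: | T1 0-4 | T2 4-8 | T3 8-10 | T4 10-12 | T5 12-20 | T6 20-27 | T7 27-34 |
Completion: T1=4  T2=8  T3=10  T4=12  T5=20  T6=27  T7=34
Finish order: T1 → T2 → T3 → T4 → T5 → T6 → T7

T6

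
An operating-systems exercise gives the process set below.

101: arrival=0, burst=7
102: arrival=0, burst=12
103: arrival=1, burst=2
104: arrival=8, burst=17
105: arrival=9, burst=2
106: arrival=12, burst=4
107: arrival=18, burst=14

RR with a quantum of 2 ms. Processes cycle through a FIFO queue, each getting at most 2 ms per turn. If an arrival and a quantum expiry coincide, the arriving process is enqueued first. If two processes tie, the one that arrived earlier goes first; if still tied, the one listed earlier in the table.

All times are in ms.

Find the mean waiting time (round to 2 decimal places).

17.71

Gantt: | 101 0-2 | 102 2-4 | 103 4-6 | 101 6-8 | 102 8-10 | 104 10-12 | 101 12-14 | 105 14-16 | 102 16-18 | 106 18-20 | 104 20-22 | 101 22-23 | 107 23-25 | 102 25-27 | 106 27-29 | 104 29-31 | 107 31-33 | 102 33-35 | 104 35-37 | 107 37-39 | 102 39-41 | 104 41-43 | 107 43-45 | 104 45-47 | 107 47-49 | 104 49-51 | 107 51-53 | 104 53-55 | 107 55-57 | 104 57-58 |
Completion: 101=23  102=41  103=6  104=58  105=16  106=29  107=57
Turnaround (C−A): 101=23  102=41  103=5  104=50  105=7  106=17  107=39
Waiting times: 101=16, 102=29, 103=3, 104=33, 105=5, 106=13, 107=25
Average waiting = (16+29+3+33+5+13+25) / 7 = 124/7 = 17.71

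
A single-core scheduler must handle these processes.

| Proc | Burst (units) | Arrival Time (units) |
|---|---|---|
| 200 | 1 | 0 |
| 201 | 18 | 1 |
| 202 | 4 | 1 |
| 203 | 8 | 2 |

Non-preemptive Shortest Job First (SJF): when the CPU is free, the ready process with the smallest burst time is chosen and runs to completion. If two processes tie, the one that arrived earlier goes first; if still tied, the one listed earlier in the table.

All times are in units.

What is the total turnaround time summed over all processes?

Timeline: | 200 0-1 | 202 1-5 | 203 5-13 | 201 13-31 |
Completion: 200=1  201=31  202=5  203=13
Turnaround (C−A): 200=1  201=30  202=4  203=11
Turnaround = completion − arrival: 200=1, 201=30, 202=4, 203=11
Total turnaround = 1 + 30 + 4 + 11 = 46

46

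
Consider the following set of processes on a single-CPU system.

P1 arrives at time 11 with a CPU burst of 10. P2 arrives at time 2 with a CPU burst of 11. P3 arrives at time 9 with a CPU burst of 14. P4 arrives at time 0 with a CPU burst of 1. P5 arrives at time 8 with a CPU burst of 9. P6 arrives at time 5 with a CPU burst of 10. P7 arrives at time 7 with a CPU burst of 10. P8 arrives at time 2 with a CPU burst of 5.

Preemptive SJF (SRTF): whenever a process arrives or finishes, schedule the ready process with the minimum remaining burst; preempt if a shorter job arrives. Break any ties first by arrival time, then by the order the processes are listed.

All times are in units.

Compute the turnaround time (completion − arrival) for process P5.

18

Gantt: | P4 0-1 | idle 1-2 | P8 2-7 | P6 7-17 | P5 17-26 | P7 26-36 | P1 36-46 | P2 46-57 | P3 57-71 |
Completion: P1=46  P2=57  P3=71  P4=1  P5=26  P6=17  P7=36  P8=7
Turnaround(P5) = completion − arrival = 26 − 8 = 18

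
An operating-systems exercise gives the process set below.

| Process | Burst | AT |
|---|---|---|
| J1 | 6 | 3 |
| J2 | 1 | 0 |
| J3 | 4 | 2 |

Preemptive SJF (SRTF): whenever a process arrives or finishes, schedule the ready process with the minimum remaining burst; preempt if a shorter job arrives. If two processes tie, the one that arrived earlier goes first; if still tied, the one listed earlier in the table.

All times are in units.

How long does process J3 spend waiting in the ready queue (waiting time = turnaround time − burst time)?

Schedule: | J2 0-1 | idle 1-2 | J3 2-6 | J1 6-12 |
Completion: J1=12  J2=1  J3=6
Turnaround (C−A): J1=9  J2=1  J3=4
Waiting(J3) = turnaround − burst = 4 − 4 = 0

0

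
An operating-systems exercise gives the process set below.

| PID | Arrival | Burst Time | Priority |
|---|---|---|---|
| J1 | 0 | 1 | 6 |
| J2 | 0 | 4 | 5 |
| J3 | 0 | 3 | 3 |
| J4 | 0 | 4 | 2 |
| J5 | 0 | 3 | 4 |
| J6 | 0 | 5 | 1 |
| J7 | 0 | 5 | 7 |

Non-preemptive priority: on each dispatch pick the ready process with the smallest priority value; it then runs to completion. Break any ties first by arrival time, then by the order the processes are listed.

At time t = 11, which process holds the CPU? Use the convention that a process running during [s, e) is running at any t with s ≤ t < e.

J3

Timeline: | J6 0-5 | J4 5-9 | J3 9-12 | J5 12-15 | J2 15-19 | J1 19-20 | J7 20-25 |
Completion: J1=20  J2=19  J3=12  J4=9  J5=15  J6=5  J7=25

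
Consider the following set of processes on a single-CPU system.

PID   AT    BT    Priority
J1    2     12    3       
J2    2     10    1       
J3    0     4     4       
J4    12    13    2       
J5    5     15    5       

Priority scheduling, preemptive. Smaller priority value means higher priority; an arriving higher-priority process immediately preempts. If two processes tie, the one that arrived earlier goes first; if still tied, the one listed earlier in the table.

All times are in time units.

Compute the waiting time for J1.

Schedule: | J3 0-2 | J2 2-12 | J4 12-25 | J1 25-37 | J3 37-39 | J5 39-54 |
Completion: J1=37  J2=12  J3=39  J4=25  J5=54
Turnaround (C−A): J1=35  J2=10  J3=39  J4=13  J5=49
Waiting(J1) = turnaround − burst = 35 − 12 = 23

23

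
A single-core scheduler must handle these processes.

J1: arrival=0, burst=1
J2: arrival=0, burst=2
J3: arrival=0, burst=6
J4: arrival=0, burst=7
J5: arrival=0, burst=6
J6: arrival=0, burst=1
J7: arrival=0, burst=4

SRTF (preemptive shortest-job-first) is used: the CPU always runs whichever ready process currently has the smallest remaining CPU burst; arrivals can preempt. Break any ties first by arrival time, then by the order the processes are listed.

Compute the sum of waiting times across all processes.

Schedule: | J1 0-1 | J6 1-2 | J2 2-4 | J7 4-8 | J3 8-14 | J5 14-20 | J4 20-27 |
Completion: J1=1  J2=4  J3=14  J4=27  J5=20  J6=2  J7=8
Turnaround (C−A): J1=1  J2=4  J3=14  J4=27  J5=20  J6=2  J7=8
Waiting = turnaround − burst: J1=0, J2=2, J3=8, J4=20, J5=14, J6=1, J7=4
Total waiting = 0 + 2 + 8 + 20 + 14 + 1 + 4 = 49

49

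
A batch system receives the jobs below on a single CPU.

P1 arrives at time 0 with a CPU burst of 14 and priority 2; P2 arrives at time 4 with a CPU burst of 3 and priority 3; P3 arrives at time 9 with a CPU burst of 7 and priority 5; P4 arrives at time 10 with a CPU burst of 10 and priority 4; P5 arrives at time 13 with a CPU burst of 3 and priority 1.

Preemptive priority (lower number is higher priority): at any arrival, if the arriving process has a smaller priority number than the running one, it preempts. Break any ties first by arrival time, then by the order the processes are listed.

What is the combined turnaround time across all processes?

84

Timeline: | P1 0-13 | P5 13-16 | P1 16-17 | P2 17-20 | P4 20-30 | P3 30-37 |
Completion: P1=17  P2=20  P3=37  P4=30  P5=16
Turnaround = completion − arrival: P1=17, P2=16, P3=28, P4=20, P5=3
Total turnaround = 17 + 16 + 28 + 20 + 3 = 84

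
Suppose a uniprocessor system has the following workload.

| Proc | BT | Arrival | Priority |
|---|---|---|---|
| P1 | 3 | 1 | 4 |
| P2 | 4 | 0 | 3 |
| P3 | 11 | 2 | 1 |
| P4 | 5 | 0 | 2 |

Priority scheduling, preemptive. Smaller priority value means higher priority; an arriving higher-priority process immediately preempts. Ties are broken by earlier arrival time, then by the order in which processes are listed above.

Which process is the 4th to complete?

Gantt: | P4 0-2 | P3 2-13 | P4 13-16 | P2 16-20 | P1 20-23 |
Completion: P1=23  P2=20  P3=13  P4=16
Turnaround (C−A): P1=22  P2=20  P3=11  P4=16
Finish order: P3 → P4 → P2 → P1

P1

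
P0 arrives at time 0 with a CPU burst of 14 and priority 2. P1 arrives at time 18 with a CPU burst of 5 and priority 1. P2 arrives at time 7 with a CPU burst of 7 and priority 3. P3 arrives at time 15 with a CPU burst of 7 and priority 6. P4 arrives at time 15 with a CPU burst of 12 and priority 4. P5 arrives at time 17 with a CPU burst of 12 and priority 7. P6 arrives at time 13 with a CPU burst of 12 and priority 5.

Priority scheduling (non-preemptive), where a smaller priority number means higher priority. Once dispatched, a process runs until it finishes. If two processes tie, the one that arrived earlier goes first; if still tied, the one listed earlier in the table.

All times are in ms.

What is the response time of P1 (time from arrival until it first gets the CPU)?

Schedule: | P0 0-14 | P2 14-21 | P1 21-26 | P4 26-38 | P6 38-50 | P3 50-57 | P5 57-69 |
Completion: P0=14  P1=26  P2=21  P3=57  P4=38  P5=69  P6=50
Turnaround (C−A): P0=14  P1=8  P2=14  P3=42  P4=23  P5=52  P6=37
Response(P1) = first start − arrival = 21 − 18 = 3

3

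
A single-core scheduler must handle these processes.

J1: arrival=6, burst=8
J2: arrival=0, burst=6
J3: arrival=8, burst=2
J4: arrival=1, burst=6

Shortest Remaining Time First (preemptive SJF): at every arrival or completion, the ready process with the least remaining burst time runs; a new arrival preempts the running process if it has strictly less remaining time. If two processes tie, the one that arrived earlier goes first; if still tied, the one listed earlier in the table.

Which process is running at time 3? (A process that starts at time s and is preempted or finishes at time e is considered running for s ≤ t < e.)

Timeline: | J2 0-6 | J4 6-8 | J3 8-10 | J4 10-14 | J1 14-22 |
Completion: J1=22  J2=6  J3=10  J4=14

J2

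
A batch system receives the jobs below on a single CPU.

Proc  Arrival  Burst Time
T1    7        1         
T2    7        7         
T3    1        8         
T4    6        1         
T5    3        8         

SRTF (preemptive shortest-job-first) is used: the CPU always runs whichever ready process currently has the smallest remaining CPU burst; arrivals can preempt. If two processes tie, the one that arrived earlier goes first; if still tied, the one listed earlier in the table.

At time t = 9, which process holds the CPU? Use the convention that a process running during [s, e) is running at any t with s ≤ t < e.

T3

Schedule: | idle 0-1 | T3 1-6 | T4 6-7 | T1 7-8 | T3 8-11 | T2 11-18 | T5 18-26 |
Completion: T1=8  T2=18  T3=11  T4=7  T5=26
Turnaround (C−A): T1=1  T2=11  T3=10  T4=1  T5=23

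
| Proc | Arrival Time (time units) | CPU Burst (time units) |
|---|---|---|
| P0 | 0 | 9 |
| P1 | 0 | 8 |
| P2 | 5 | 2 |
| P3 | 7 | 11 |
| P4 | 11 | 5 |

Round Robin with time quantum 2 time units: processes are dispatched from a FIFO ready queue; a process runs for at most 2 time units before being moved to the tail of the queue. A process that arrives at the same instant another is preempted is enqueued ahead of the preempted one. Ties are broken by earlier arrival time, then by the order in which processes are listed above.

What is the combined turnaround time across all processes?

103

Schedule: | P0 0-2 | P1 2-4 | P0 4-6 | P1 6-8 | P2 8-10 | P0 10-12 | P3 12-14 | P1 14-16 | P4 16-18 | P0 18-20 | P3 20-22 | P1 22-24 | P4 24-26 | P0 26-27 | P3 27-29 | P4 29-30 | P3 30-35 |
Completion: P0=27  P1=24  P2=10  P3=35  P4=30
Turnaround = completion − arrival: P0=27, P1=24, P2=5, P3=28, P4=19
Total turnaround = 27 + 24 + 5 + 28 + 19 = 103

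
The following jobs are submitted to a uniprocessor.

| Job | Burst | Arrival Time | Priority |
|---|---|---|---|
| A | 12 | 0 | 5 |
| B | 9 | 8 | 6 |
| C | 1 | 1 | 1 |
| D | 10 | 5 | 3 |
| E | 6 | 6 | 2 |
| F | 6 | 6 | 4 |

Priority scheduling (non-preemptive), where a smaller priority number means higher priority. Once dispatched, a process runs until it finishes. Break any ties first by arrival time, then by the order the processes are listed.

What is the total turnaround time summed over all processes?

Gantt: | A 0-12 | C 12-13 | E 13-19 | D 19-29 | F 29-35 | B 35-44 |
Completion: A=12  B=44  C=13  D=29  E=19  F=35
Turnaround (C−A): A=12  B=36  C=12  D=24  E=13  F=29
Turnaround = completion − arrival: A=12, B=36, C=12, D=24, E=13, F=29
Total turnaround = 12 + 36 + 12 + 24 + 13 + 29 = 126

126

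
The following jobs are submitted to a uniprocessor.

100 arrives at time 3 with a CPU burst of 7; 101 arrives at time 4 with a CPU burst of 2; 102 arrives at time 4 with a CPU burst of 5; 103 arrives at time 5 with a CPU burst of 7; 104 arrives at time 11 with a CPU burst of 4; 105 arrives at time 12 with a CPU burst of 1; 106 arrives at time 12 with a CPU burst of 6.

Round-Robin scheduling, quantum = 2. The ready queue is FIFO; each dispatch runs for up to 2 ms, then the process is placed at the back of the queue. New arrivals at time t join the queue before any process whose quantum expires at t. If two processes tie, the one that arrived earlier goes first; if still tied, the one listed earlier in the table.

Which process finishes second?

Timeline: | idle 0-3 | 100 3-5 | 101 5-7 | 102 7-9 | 103 9-11 | 100 11-13 | 102 13-15 | 104 15-17 | 103 17-19 | 105 19-20 | 106 20-22 | 100 22-24 | 102 24-25 | 104 25-27 | 103 27-29 | 106 29-31 | 100 31-32 | 103 32-33 | 106 33-35 |
Completion: 100=32  101=7  102=25  103=33  104=27  105=20  106=35
Finish order: 101 → 105 → 102 → 104 → 100 → 103 → 106

105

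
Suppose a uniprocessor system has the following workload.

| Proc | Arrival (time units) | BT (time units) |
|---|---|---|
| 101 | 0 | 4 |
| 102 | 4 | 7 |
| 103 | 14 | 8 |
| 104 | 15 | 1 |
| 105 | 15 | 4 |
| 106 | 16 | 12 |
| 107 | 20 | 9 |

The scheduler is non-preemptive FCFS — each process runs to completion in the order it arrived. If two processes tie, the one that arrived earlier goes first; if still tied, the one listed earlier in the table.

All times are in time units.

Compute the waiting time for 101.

Timeline: | 101 0-4 | 102 4-11 | idle 11-14 | 103 14-22 | 104 22-23 | 105 23-27 | 106 27-39 | 107 39-48 |
Completion: 101=4  102=11  103=22  104=23  105=27  106=39  107=48
Waiting(101) = turnaround − burst = 4 − 4 = 0

0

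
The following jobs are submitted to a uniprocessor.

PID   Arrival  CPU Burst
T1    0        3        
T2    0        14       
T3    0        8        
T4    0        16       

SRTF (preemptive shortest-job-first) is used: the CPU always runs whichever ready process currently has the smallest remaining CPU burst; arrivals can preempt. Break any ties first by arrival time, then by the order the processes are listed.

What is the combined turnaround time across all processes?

Timeline: | T1 0-3 | T3 3-11 | T2 11-25 | T4 25-41 |
Completion: T1=3  T2=25  T3=11  T4=41
Turnaround = completion − arrival: T1=3, T2=25, T3=11, T4=41
Total turnaround = 3 + 25 + 11 + 41 = 80

80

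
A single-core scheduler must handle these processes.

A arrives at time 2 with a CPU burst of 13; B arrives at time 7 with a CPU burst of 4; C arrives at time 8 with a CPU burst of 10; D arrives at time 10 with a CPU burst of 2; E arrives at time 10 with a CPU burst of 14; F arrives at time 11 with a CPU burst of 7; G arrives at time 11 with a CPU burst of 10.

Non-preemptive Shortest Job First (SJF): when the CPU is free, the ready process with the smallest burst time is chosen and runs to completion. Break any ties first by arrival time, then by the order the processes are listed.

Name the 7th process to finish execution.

E

Schedule: | idle 0-2 | A 2-15 | D 15-17 | B 17-21 | F 21-28 | C 28-38 | G 38-48 | E 48-62 |
Completion: A=15  B=21  C=38  D=17  E=62  F=28  G=48
Turnaround (C−A): A=13  B=14  C=30  D=7  E=52  F=17  G=37
Finish order: A → D → B → F → C → G → E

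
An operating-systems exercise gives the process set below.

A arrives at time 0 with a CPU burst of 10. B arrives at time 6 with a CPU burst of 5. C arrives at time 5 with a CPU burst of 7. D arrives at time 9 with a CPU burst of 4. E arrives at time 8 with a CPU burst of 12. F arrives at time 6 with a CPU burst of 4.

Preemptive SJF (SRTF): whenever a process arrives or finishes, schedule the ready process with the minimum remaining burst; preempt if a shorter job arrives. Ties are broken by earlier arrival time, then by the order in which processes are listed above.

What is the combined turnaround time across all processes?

103

Timeline: | A 0-10 | F 10-14 | D 14-18 | B 18-23 | C 23-30 | E 30-42 |
Completion: A=10  B=23  C=30  D=18  E=42  F=14
Turnaround = completion − arrival: A=10, B=17, C=25, D=9, E=34, F=8
Total turnaround = 10 + 17 + 25 + 9 + 34 + 8 = 103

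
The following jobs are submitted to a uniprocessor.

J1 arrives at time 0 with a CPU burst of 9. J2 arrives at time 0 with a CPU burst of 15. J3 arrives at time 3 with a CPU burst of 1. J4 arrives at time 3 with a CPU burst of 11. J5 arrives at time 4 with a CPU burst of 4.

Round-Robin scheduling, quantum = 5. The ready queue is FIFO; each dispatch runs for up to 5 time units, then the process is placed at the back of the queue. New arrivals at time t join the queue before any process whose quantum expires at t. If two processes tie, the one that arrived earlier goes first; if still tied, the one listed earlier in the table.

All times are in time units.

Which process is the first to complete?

Gantt: | J1 0-5 | J2 5-10 | J3 10-11 | J4 11-16 | J5 16-20 | J1 20-24 | J2 24-29 | J4 29-34 | J2 34-39 | J4 39-40 |
Completion: J1=24  J2=39  J3=11  J4=40  J5=20
Finish order: J3 → J5 → J1 → J2 → J4

J3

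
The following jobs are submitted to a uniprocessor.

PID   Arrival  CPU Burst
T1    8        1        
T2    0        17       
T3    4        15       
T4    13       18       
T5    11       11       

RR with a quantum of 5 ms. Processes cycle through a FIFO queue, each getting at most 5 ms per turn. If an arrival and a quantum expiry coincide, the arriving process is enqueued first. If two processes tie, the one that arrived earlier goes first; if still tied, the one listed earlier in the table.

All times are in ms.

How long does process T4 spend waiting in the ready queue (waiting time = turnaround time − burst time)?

Gantt: | T2 0-5 | T3 5-10 | T2 10-15 | T1 15-16 | T3 16-21 | T5 21-26 | T4 26-31 | T2 31-36 | T3 36-41 | T5 41-46 | T4 46-51 | T2 51-53 | T5 53-54 | T4 54-62 |
Completion: T1=16  T2=53  T3=41  T4=62  T5=54
Waiting(T4) = turnaround − burst = 49 − 18 = 31

31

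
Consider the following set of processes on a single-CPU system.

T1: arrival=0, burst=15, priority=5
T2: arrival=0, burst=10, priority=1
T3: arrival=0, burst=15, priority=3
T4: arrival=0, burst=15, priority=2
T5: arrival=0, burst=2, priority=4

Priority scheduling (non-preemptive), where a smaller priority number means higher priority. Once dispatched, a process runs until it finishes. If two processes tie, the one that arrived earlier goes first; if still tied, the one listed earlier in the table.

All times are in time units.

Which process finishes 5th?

T1

Schedule: | T2 0-10 | T4 10-25 | T3 25-40 | T5 40-42 | T1 42-57 |
Completion: T1=57  T2=10  T3=40  T4=25  T5=42
Finish order: T2 → T4 → T3 → T5 → T1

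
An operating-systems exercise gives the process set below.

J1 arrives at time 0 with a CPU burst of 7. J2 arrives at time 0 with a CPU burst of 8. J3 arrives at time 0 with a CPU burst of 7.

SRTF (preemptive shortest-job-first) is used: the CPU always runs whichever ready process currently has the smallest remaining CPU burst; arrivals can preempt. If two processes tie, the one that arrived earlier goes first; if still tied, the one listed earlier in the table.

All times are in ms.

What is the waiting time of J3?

Gantt: | J1 0-7 | J3 7-14 | J2 14-22 |
Completion: J1=7  J2=22  J3=14
Turnaround (C−A): J1=7  J2=22  J3=14
Waiting(J3) = turnaround − burst = 14 − 7 = 7

7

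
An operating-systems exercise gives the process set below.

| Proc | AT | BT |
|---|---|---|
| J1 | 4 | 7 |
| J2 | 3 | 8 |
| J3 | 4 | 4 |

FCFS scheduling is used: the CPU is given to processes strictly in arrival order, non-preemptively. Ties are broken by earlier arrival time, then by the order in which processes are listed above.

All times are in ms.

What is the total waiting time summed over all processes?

Gantt: | idle 0-3 | J2 3-11 | J1 11-18 | J3 18-22 |
Completion: J1=18  J2=11  J3=22
Turnaround (C−A): J1=14  J2=8  J3=18
Waiting = turnaround − burst: J1=7, J2=0, J3=14
Total waiting = 7 + 0 + 14 = 21

21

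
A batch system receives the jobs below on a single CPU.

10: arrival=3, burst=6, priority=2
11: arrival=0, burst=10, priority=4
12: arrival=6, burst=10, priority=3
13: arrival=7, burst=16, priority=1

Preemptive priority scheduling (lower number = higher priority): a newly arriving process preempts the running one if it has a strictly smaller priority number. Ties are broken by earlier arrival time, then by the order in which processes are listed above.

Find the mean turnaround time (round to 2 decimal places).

Gantt: | 11 0-3 | 10 3-7 | 13 7-23 | 10 23-25 | 12 25-35 | 11 35-42 |
Completion: 10=25  11=42  12=35  13=23
Turnaround times: 10=22, 11=42, 12=29, 13=16
Average turnaround = (22+42+29+16) / 4 = 109/4 = 27.25

27.25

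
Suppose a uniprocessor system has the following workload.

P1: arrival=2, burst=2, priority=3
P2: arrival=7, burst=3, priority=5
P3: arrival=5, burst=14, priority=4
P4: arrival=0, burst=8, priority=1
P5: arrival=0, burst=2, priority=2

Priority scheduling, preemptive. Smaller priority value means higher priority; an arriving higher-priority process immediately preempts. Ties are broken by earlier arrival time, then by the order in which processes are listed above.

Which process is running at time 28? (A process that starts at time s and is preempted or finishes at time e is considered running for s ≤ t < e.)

Timeline: | P4 0-8 | P5 8-10 | P1 10-12 | P3 12-26 | P2 26-29 |
Completion: P1=12  P2=29  P3=26  P4=8  P5=10
Turnaround (C−A): P1=10  P2=22  P3=21  P4=8  P5=10

P2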